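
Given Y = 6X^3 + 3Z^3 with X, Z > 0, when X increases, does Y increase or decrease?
Y increases

Taking the partial derivative:
∂Y/∂X = 18X^2

∂Y/∂X = 18X^2 > 0 (assuming positive values)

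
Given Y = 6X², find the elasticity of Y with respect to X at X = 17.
Elasticity = 2

Elasticity = (dY/dX) · (X/Y)

dY/dX = 12·X
At X = 17: dY/dX = 204, Y = 1734

Elasticity = 204 · (17 / 1734) = 2

Interpretation: for a small percentage change in X, the percentage change in Y is approximately 2.00 times as large.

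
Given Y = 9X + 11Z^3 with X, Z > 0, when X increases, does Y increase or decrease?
Y increases

Taking the partial derivative:
∂Y/∂X = 9

∂Y/∂X = 9 > 0 (assuming positive values)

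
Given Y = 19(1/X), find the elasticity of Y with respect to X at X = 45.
Elasticity = -1

Elasticity = (dY/dX) · (X/Y)

dY/dX = -19/X²
At X = 45: dY/dX = -19/2025, Y = 19/45

Elasticity = (-19/2025) · (45 / (19/45)) = -1

Interpretation: for a small percentage change in X, the percentage change in Y is approximately -1.00 times as large.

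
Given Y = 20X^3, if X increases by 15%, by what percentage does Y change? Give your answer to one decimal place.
52.1%

For Y = 20X^3:
If X → X(1 + 0.15)
Then Y → Y · (1 + 0.15)^3
     ≈ Y · 1.5209

Percentage change = ((1 + 0.15)^3 − 1) × 100% ≈ 52.1%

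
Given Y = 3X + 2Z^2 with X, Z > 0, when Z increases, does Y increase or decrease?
Y increases

Taking the partial derivative:
∂Y/∂Z = 4Z

∂Y/∂Z = 4Z > 0 (assuming positive values)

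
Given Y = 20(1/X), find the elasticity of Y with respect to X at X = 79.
Elasticity = -1

Elasticity = (dY/dX) · (X/Y)

dY/dX = -20/X²
At X = 79: dY/dX = -20/6241, Y = 20/79

Elasticity = (-20/6241) · (79 / (20/79)) = -1

Interpretation: for a small percentage change in X, the percentage change in Y is approximately -1.00 times as large.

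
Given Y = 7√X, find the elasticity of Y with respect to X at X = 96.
Elasticity = 1/2

Elasticity = (dY/dX) · (X/Y)

dY/dX = 7/(2·√X)
At X = 96: dY/dX = 7·√6/48, Y = 28·√6

Elasticity = (7·√6/48) · (96 / (28·√6)) = 1/2

Interpretation: for a small percentage change in X, the percentage change in Y is approximately 0.50 times as large.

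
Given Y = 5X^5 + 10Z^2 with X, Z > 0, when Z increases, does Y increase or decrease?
Y increases

Taking the partial derivative:
∂Y/∂Z = 20Z

∂Y/∂Z = 20Z > 0 (assuming positive values)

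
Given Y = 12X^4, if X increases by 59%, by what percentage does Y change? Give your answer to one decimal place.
539.1%

For Y = 12X^4:
If X → X(1 + 0.59)
Then Y → Y · (1 + 0.59)^4
     ≈ Y · 6.3913

Percentage change = ((1 + 0.59)^4 − 1) × 100% ≈ 539.1%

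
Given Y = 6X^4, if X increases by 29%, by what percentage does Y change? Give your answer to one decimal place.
176.9%

For Y = 6X^4:
If X → X(1 + 0.29)
Then Y → Y · (1 + 0.29)^4
     ≈ Y · 2.7692

Percentage change = ((1 + 0.29)^4 − 1) × 100% ≈ 176.9%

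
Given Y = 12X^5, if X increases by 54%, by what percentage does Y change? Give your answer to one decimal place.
766.2%

For Y = 12X^5:
If X → X(1 + 0.54)
Then Y → Y · (1 + 0.54)^5
     ≈ Y · 8.6617

Percentage change = ((1 + 0.54)^5 − 1) × 100% ≈ 766.2%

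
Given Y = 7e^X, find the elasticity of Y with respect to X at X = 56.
Elasticity = 56

Elasticity = (dY/dX) · (X/Y)

dY/dX = 7·e^X
At X = 56: dY/dX = 7·e^56, Y = 7·e^56

Elasticity = (7·e^56) · (56 / (7·e^56)) = 56

Interpretation: for a small percentage change in X, the percentage change in Y is approximately 56.00 times as large.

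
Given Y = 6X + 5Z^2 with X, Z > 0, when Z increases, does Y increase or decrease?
Y increases

Taking the partial derivative:
∂Y/∂Z = 10Z

∂Y/∂Z = 10Z > 0 (assuming positive values)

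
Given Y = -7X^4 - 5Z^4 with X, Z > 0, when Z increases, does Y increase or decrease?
Y decreases

Taking the partial derivative:
∂Y/∂Z = -20Z^3

∂Y/∂Z = -20Z^3 < 0 (assuming positive values)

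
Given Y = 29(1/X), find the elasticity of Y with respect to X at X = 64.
Elasticity = -1

Elasticity = (dY/dX) · (X/Y)

dY/dX = -29/X²
At X = 64: dY/dX = -29/4096, Y = 29/64

Elasticity = (-29/4096) · (64 / (29/64)) = -1

Interpretation: for a small percentage change in X, the percentage change in Y is approximately -1.00 times as large.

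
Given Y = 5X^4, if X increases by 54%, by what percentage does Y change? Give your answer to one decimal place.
462.4%

For Y = 5X^4:
If X → X(1 + 0.54)
Then Y → Y · (1 + 0.54)^4
     ≈ Y · 5.6245

Percentage change = ((1 + 0.54)^4 − 1) × 100% ≈ 462.4%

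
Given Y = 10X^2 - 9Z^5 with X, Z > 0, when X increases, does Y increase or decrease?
Y increases

Taking the partial derivative:
∂Y/∂X = 20X

∂Y/∂X = 20X > 0 (assuming positive values)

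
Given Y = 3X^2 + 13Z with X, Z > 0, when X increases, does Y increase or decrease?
Y increases

Taking the partial derivative:
∂Y/∂X = 6X

∂Y/∂X = 6X > 0 (assuming positive values)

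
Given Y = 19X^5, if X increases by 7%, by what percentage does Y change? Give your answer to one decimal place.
40.3%

For Y = 19X^5:
If X → X(1 + 0.07)
Then Y → Y · (1 + 0.07)^5
     ≈ Y · 1.4026

Percentage change = ((1 + 0.07)^5 − 1) × 100% ≈ 40.3%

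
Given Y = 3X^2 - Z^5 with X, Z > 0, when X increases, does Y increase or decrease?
Y increases

Taking the partial derivative:
∂Y/∂X = 6X

∂Y/∂X = 6X > 0 (assuming positive values)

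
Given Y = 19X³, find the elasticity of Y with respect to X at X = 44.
Elasticity = 3

Elasticity = (dY/dX) · (X/Y)

dY/dX = 57·X²
At X = 44: dY/dX = 110352, Y = 1618496

Elasticity = 110352 · (44 / 1618496) = 3

Interpretation: for a small percentage change in X, the percentage change in Y is approximately 3.00 times as large.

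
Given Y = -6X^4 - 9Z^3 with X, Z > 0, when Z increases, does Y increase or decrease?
Y decreases

Taking the partial derivative:
∂Y/∂Z = -27Z^2

∂Y/∂Z = -27Z^2 < 0 (assuming positive values)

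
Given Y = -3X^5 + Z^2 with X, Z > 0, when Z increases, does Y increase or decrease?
Y increases

Taking the partial derivative:
∂Y/∂Z = 2Z

∂Y/∂Z = 2Z > 0 (assuming positive values)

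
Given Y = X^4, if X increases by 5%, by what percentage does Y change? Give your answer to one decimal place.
21.6%

For Y = X^4:
If X → X(1 + 0.05)
Then Y → Y · (1 + 0.05)^4
     ≈ Y · 1.2155

Percentage change = ((1 + 0.05)^4 − 1) × 100% ≈ 21.6%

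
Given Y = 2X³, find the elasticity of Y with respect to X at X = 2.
Elasticity = 3

Elasticity = (dY/dX) · (X/Y)

dY/dX = 6·X²
At X = 2: dY/dX = 24, Y = 16

Elasticity = 24 · (2 / 16) = 3

Interpretation: for a small percentage change in X, the percentage change in Y is approximately 3.00 times as large.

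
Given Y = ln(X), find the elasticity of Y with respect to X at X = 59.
Elasticity = 1/ln(59) ≈ 0.2452

Elasticity = (dY/dX) · (X/Y)

dY/dX = 1/X
At X = 59: dY/dX = 1/59, Y = ln(59)

Elasticity = (1/59) · (59 / (ln(59))) = 1/ln(59) ≈ 0.2452

Interpretation: for a small percentage change in X, the percentage change in Y is approximately 0.25 times as large.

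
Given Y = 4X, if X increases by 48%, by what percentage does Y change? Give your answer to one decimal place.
48.0%

For Y = 4X:
If X → X(1 + 0.48)
Then Y → Y · (1 + 0.48)^1
     = Y · 1.4800

Percentage change = ((1 + 0.48)^1 − 1) × 100% = 48.0%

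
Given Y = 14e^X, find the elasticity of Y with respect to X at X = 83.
Elasticity = 83

Elasticity = (dY/dX) · (X/Y)

dY/dX = 14·e^X
At X = 83: dY/dX = 14·e^83, Y = 14·e^83

Elasticity = (14·e^83) · (83 / (14·e^83)) = 83

Interpretation: for a small percentage change in X, the percentage change in Y is approximately 83.00 times as large.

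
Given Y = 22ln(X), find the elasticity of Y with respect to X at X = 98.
Elasticity = 1/ln(98) ≈ 0.2181

Elasticity = (dY/dX) · (X/Y)

dY/dX = 22/X
At X = 98: dY/dX = 11/49, Y = 22·ln(98)

Elasticity = (11/49) · (98 / (22·ln(98))) = 1/ln(98) ≈ 0.2181

Interpretation: for a small percentage change in X, the percentage change in Y is approximately 0.22 times as large.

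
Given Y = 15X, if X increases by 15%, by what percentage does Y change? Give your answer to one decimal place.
15.0%

For Y = 15X:
If X → X(1 + 0.15)
Then Y → Y · (1 + 0.15)^1
     = Y · 1.1500

Percentage change = ((1 + 0.15)^1 − 1) × 100% = 15.0%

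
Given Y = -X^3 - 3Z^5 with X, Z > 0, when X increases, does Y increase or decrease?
Y decreases

Taking the partial derivative:
∂Y/∂X = -3X^2

∂Y/∂X = -3X^2 < 0 (assuming positive values)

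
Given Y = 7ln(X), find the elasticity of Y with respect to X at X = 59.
Elasticity = 1/ln(59) ≈ 0.2452

Elasticity = (dY/dX) · (X/Y)

dY/dX = 7/X
At X = 59: dY/dX = 7/59, Y = 7·ln(59)

Elasticity = (7/59) · (59 / (7·ln(59))) = 1/ln(59) ≈ 0.2452

Interpretation: for a small percentage change in X, the percentage change in Y is approximately 0.25 times as large.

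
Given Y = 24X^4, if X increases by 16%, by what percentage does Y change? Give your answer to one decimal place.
81.1%

For Y = 24X^4:
If X → X(1 + 0.16)
Then Y → Y · (1 + 0.16)^4
     ≈ Y · 1.8106

Percentage change = ((1 + 0.16)^4 − 1) × 100% ≈ 81.1%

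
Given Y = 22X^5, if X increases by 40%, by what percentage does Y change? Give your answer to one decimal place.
437.8%

For Y = 22X^5:
If X → X(1 + 0.4)
Then Y → Y · (1 + 0.4)^5
     ≈ Y · 5.3782

Percentage change = ((1 + 0.4)^5 − 1) × 100% ≈ 437.8%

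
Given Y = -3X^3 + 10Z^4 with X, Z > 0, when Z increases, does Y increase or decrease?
Y increases

Taking the partial derivative:
∂Y/∂Z = 40Z^3

∂Y/∂Z = 40Z^3 > 0 (assuming positive values)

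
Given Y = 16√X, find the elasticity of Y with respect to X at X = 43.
Elasticity = 1/2

Elasticity = (dY/dX) · (X/Y)

dY/dX = 8/√X
At X = 43: dY/dX = 8·√43/43, Y = 16·√43

Elasticity = (8·√43/43) · (43 / (16·√43)) = 1/2

Interpretation: for a small percentage change in X, the percentage change in Y is approximately 0.50 times as large.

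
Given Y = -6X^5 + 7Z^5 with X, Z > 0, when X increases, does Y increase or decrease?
Y decreases

Taking the partial derivative:
∂Y/∂X = -30X^4

∂Y/∂X = -30X^4 < 0 (assuming positive values)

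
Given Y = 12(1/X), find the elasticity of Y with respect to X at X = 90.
Elasticity = -1

Elasticity = (dY/dX) · (X/Y)

dY/dX = -12/X²
At X = 90: dY/dX = -1/675, Y = 2/15

Elasticity = (-1/675) · (90 / (2/15)) = -1

Interpretation: for a small percentage change in X, the percentage change in Y is approximately -1.00 times as large.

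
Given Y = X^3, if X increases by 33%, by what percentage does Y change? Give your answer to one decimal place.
135.3%

For Y = X^3:
If X → X(1 + 0.33)
Then Y → Y · (1 + 0.33)^3
     ≈ Y · 2.3526

Percentage change = ((1 + 0.33)^3 − 1) × 100% ≈ 135.3%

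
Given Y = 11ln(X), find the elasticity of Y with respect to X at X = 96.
Elasticity = 1/ln(96) ≈ 0.2191

Elasticity = (dY/dX) · (X/Y)

dY/dX = 11/X
At X = 96: dY/dX = 11/96, Y = 11·ln(96)

Elasticity = (11/96) · (96 / (11·ln(96))) = 1/ln(96) ≈ 0.2191

Interpretation: for a small percentage change in X, the percentage change in Y is approximately 0.22 times as large.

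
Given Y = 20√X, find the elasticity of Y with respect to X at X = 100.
Elasticity = 1/2

Elasticity = (dY/dX) · (X/Y)

dY/dX = 10/√X
At X = 100: dY/dX = 1, Y = 200

Elasticity = 1 · (100 / 200) = 1/2

Interpretation: for a small percentage change in X, the percentage change in Y is approximately 0.50 times as large.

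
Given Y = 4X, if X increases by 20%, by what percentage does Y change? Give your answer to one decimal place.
20.0%

For Y = 4X:
If X → X(1 + 0.2)
Then Y → Y · (1 + 0.2)^1
     = Y · 1.2000

Percentage change = ((1 + 0.2)^1 − 1) × 100% = 20.0%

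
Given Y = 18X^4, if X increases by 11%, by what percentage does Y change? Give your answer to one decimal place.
51.8%

For Y = 18X^4:
If X → X(1 + 0.11)
Then Y → Y · (1 + 0.11)^4
     ≈ Y · 1.5181

Percentage change = ((1 + 0.11)^4 − 1) × 100% ≈ 51.8%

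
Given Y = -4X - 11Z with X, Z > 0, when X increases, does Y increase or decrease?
Y decreases

Taking the partial derivative:
∂Y/∂X = -4

∂Y/∂X = -4 < 0 (assuming positive values)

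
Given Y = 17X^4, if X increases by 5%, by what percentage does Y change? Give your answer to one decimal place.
21.6%

For Y = 17X^4:
If X → X(1 + 0.05)
Then Y → Y · (1 + 0.05)^4
     ≈ Y · 1.2155

Percentage change = ((1 + 0.05)^4 − 1) × 100% ≈ 21.6%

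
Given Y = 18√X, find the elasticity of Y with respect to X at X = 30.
Elasticity = 1/2

Elasticity = (dY/dX) · (X/Y)

dY/dX = 9/√X
At X = 30: dY/dX = 3·√30/10, Y = 18·√30

Elasticity = (3·√30/10) · (30 / (18·√30)) = 1/2

Interpretation: for a small percentage change in X, the percentage change in Y is approximately 0.50 times as large.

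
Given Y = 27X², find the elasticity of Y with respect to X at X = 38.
Elasticity = 2

Elasticity = (dY/dX) · (X/Y)

dY/dX = 54·X
At X = 38: dY/dX = 2052, Y = 38988

Elasticity = 2052 · (38 / 38988) = 2

Interpretation: for a small percentage change in X, the percentage change in Y is approximately 2.00 times as large.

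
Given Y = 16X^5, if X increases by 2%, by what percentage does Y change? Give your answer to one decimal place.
10.4%

For Y = 16X^5:
If X → X(1 + 0.02)
Then Y → Y · (1 + 0.02)^5
     ≈ Y · 1.1041

Percentage change = ((1 + 0.02)^5 − 1) × 100% ≈ 10.4%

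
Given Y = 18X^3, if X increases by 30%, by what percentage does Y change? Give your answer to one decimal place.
119.7%

For Y = 18X^3:
If X → X(1 + 0.3)
Then Y → Y · (1 + 0.3)^3
     = Y · 2.1970

Percentage change = ((1 + 0.3)^3 − 1) × 100% = 119.7%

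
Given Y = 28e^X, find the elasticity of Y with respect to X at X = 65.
Elasticity = 65

Elasticity = (dY/dX) · (X/Y)

dY/dX = 28·e^X
At X = 65: dY/dX = 28·e^65, Y = 28·e^65

Elasticity = (28·e^65) · (65 / (28·e^65)) = 65

Interpretation: for a small percentage change in X, the percentage change in Y is approximately 65.00 times as large.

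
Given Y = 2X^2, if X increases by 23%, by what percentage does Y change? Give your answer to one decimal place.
51.3%

For Y = 2X^2:
If X → X(1 + 0.23)
Then Y → Y · (1 + 0.23)^2
     = Y · 1.5129

Percentage change = ((1 + 0.23)^2 − 1) × 100% ≈ 51.3%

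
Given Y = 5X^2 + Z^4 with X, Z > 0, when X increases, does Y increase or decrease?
Y increases

Taking the partial derivative:
∂Y/∂X = 10X

∂Y/∂X = 10X > 0 (assuming positive values)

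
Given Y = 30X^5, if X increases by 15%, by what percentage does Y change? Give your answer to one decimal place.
101.1%

For Y = 30X^5:
If X → X(1 + 0.15)
Then Y → Y · (1 + 0.15)^5
     ≈ Y · 2.0114

Percentage change = ((1 + 0.15)^5 − 1) × 100% ≈ 101.1%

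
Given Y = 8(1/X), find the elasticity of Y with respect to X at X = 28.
Elasticity = -1

Elasticity = (dY/dX) · (X/Y)

dY/dX = -8/X²
At X = 28: dY/dX = -1/98, Y = 2/7

Elasticity = (-1/98) · (28 / (2/7)) = -1

Interpretation: for a small percentage change in X, the percentage change in Y is approximately -1.00 times as large.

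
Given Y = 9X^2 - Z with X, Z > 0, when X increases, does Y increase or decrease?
Y increases

Taking the partial derivative:
∂Y/∂X = 18X

∂Y/∂X = 18X > 0 (assuming positive values)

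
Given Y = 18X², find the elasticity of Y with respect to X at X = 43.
Elasticity = 2

Elasticity = (dY/dX) · (X/Y)

dY/dX = 36·X
At X = 43: dY/dX = 1548, Y = 33282

Elasticity = 1548 · (43 / 33282) = 2

Interpretation: for a small percentage change in X, the percentage change in Y is approximately 2.00 times as large.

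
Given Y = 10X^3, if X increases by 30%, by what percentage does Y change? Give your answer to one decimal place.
119.7%

For Y = 10X^3:
If X → X(1 + 0.3)
Then Y → Y · (1 + 0.3)^3
     = Y · 2.1970

Percentage change = ((1 + 0.3)^3 − 1) × 100% = 119.7%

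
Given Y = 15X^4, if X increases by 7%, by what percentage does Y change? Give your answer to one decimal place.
31.1%

For Y = 15X^4:
If X → X(1 + 0.07)
Then Y → Y · (1 + 0.07)^4
     ≈ Y · 1.3108

Percentage change = ((1 + 0.07)^4 − 1) × 100% ≈ 31.1%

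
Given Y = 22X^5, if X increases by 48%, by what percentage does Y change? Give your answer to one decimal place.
610.1%

For Y = 22X^5:
If X → X(1 + 0.48)
Then Y → Y · (1 + 0.48)^5
     ≈ Y · 7.1008

Percentage change = ((1 + 0.48)^5 − 1) × 100% ≈ 610.1%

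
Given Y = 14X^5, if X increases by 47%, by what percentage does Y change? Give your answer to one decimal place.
586.4%

For Y = 14X^5:
If X → X(1 + 0.47)
Then Y → Y · (1 + 0.47)^5
     ≈ Y · 6.8641

Percentage change = ((1 + 0.47)^5 − 1) × 100% ≈ 586.4%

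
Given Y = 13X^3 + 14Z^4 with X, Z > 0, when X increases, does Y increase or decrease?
Y increases

Taking the partial derivative:
∂Y/∂X = 39X^2

∂Y/∂X = 39X^2 > 0 (assuming positive values)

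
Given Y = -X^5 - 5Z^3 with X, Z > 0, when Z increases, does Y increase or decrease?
Y decreases

Taking the partial derivative:
∂Y/∂Z = -15Z^2

∂Y/∂Z = -15Z^2 < 0 (assuming positive values)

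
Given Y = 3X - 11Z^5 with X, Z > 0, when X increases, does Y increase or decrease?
Y increases

Taking the partial derivative:
∂Y/∂X = 3

∂Y/∂X = 3 > 0 (assuming positive values)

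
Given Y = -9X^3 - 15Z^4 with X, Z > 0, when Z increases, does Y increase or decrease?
Y decreases

Taking the partial derivative:
∂Y/∂Z = -60Z^3

∂Y/∂Z = -60Z^3 < 0 (assuming positive values)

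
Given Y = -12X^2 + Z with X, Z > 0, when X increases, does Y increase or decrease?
Y decreases

Taking the partial derivative:
∂Y/∂X = -24X

∂Y/∂X = -24X < 0 (assuming positive values)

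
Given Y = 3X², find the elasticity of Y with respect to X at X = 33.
Elasticity = 2

Elasticity = (dY/dX) · (X/Y)

dY/dX = 6·X
At X = 33: dY/dX = 198, Y = 3267

Elasticity = 198 · (33 / 3267) = 2

Interpretation: for a small percentage change in X, the percentage change in Y is approximately 2.00 times as large.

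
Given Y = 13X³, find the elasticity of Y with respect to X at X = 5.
Elasticity = 3

Elasticity = (dY/dX) · (X/Y)

dY/dX = 39·X²
At X = 5: dY/dX = 975, Y = 1625

Elasticity = 975 · (5 / 1625) = 3

Interpretation: for a small percentage change in X, the percentage change in Y is approximately 3.00 times as large.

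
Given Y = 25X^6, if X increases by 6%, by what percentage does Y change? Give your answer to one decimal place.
41.9%

For Y = 25X^6:
If X → X(1 + 0.06)
Then Y → Y · (1 + 0.06)^6
     ≈ Y · 1.4185

Percentage change = ((1 + 0.06)^6 − 1) × 100% ≈ 41.9%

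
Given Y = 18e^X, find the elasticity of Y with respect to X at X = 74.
Elasticity = 74

Elasticity = (dY/dX) · (X/Y)

dY/dX = 18·e^X
At X = 74: dY/dX = 18·e^74, Y = 18·e^74

Elasticity = (18·e^74) · (74 / (18·e^74)) = 74

Interpretation: for a small percentage change in X, the percentage change in Y is approximately 74.00 times as large.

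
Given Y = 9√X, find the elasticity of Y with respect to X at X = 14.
Elasticity = 1/2

Elasticity = (dY/dX) · (X/Y)

dY/dX = 9/(2·√X)
At X = 14: dY/dX = 9·√14/28, Y = 9·√14

Elasticity = (9·√14/28) · (14 / (9·√14)) = 1/2

Interpretation: for a small percentage change in X, the percentage change in Y is approximately 0.50 times as large.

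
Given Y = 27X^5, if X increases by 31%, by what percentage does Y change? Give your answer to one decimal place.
285.8%

For Y = 27X^5:
If X → X(1 + 0.31)
Then Y → Y · (1 + 0.31)^5
     ≈ Y · 3.8579

Percentage change = ((1 + 0.31)^5 − 1) × 100% ≈ 285.8%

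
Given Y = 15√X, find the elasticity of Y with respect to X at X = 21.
Elasticity = 1/2

Elasticity = (dY/dX) · (X/Y)

dY/dX = 15/(2·√X)
At X = 21: dY/dX = 5·√21/14, Y = 15·√21

Elasticity = (5·√21/14) · (21 / (15·√21)) = 1/2

Interpretation: for a small percentage change in X, the percentage change in Y is approximately 0.50 times as large.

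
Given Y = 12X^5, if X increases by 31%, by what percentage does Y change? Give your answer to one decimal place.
285.8%

For Y = 12X^5:
If X → X(1 + 0.31)
Then Y → Y · (1 + 0.31)^5
     ≈ Y · 3.8579

Percentage change = ((1 + 0.31)^5 − 1) × 100% ≈ 285.8%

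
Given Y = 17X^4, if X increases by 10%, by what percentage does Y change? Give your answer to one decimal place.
46.4%

For Y = 17X^4:
If X → X(1 + 0.1)
Then Y → Y · (1 + 0.1)^4
     = Y · 1.4641

Percentage change = ((1 + 0.1)^4 − 1) × 100% ≈ 46.4%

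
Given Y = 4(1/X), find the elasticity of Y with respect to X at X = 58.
Elasticity = -1

Elasticity = (dY/dX) · (X/Y)

dY/dX = -4/X²
At X = 58: dY/dX = -1/841, Y = 2/29

Elasticity = (-1/841) · (58 / (2/29)) = -1

Interpretation: for a small percentage change in X, the percentage change in Y is approximately -1.00 times as large.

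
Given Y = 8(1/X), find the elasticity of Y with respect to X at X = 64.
Elasticity = -1

Elasticity = (dY/dX) · (X/Y)

dY/dX = -8/X²
At X = 64: dY/dX = -1/512, Y = 1/8

Elasticity = (-1/512) · (64 / (1/8)) = -1

Interpretation: for a small percentage change in X, the percentage change in Y is approximately -1.00 times as large.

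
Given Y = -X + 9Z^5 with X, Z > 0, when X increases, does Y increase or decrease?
Y decreases

Taking the partial derivative:
∂Y/∂X = -1

∂Y/∂X = -1 < 0 (assuming positive values)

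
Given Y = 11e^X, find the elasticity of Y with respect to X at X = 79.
Elasticity = 79

Elasticity = (dY/dX) · (X/Y)

dY/dX = 11·e^X
At X = 79: dY/dX = 11·e^79, Y = 11·e^79

Elasticity = (11·e^79) · (79 / (11·e^79)) = 79

Interpretation: for a small percentage change in X, the percentage change in Y is approximately 79.00 times as large.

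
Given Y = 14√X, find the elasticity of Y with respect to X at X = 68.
Elasticity = 1/2

Elasticity = (dY/dX) · (X/Y)

dY/dX = 7/√X
At X = 68: dY/dX = 7·√17/34, Y = 28·√17

Elasticity = (7·√17/34) · (68 / (28·√17)) = 1/2

Interpretation: for a small percentage change in X, the percentage change in Y is approximately 0.50 times as large.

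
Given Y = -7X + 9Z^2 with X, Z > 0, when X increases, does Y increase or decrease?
Y decreases

Taking the partial derivative:
∂Y/∂X = -7

∂Y/∂X = -7 < 0 (assuming positive values)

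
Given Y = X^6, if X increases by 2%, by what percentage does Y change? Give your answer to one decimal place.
12.6%

For Y = X^6:
If X → X(1 + 0.02)
Then Y → Y · (1 + 0.02)^6
     ≈ Y · 1.1262

Percentage change = ((1 + 0.02)^6 − 1) × 100% ≈ 12.6%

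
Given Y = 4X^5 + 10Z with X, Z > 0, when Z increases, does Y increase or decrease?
Y increases

Taking the partial derivative:
∂Y/∂Z = 10

∂Y/∂Z = 10 > 0 (assuming positive values)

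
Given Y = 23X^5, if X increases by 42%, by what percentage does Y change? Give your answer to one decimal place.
477.4%

For Y = 23X^5:
If X → X(1 + 0.42)
Then Y → Y · (1 + 0.42)^5
     ≈ Y · 5.7735

Percentage change = ((1 + 0.42)^5 − 1) × 100% ≈ 477.4%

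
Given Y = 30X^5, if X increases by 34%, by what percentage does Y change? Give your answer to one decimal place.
332.0%

For Y = 30X^5:
If X → X(1 + 0.34)
Then Y → Y · (1 + 0.34)^5
     ≈ Y · 4.3204

Percentage change = ((1 + 0.34)^5 − 1) × 100% ≈ 332.0%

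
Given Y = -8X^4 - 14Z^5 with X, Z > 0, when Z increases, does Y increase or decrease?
Y decreases

Taking the partial derivative:
∂Y/∂Z = -70Z^4

∂Y/∂Z = -70Z^4 < 0 (assuming positive values)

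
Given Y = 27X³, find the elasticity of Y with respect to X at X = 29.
Elasticity = 3

Elasticity = (dY/dX) · (X/Y)

dY/dX = 81·X²
At X = 29: dY/dX = 68121, Y = 658503

Elasticity = 68121 · (29 / 658503) = 3

Interpretation: for a small percentage change in X, the percentage change in Y is approximately 3.00 times as large.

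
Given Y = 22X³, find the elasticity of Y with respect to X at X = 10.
Elasticity = 3

Elasticity = (dY/dX) · (X/Y)

dY/dX = 66·X²
At X = 10: dY/dX = 6600, Y = 22000

Elasticity = 6600 · (10 / 22000) = 3

Interpretation: for a small percentage change in X, the percentage change in Y is approximately 3.00 times as large.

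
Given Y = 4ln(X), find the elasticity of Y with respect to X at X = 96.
Elasticity = 1/ln(96) ≈ 0.2191

Elasticity = (dY/dX) · (X/Y)

dY/dX = 4/X
At X = 96: dY/dX = 1/24, Y = 4·ln(96)

Elasticity = (1/24) · (96 / (4·ln(96))) = 1/ln(96) ≈ 0.2191

Interpretation: for a small percentage change in X, the percentage change in Y is approximately 0.22 times as large.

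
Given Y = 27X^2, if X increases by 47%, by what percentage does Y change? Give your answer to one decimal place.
116.1%

For Y = 27X^2:
If X → X(1 + 0.47)
Then Y → Y · (1 + 0.47)^2
     = Y · 2.1609

Percentage change = ((1 + 0.47)^2 − 1) × 100% ≈ 116.1%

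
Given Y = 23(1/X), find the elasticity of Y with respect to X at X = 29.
Elasticity = -1

Elasticity = (dY/dX) · (X/Y)

dY/dX = -23/X²
At X = 29: dY/dX = -23/841, Y = 23/29

Elasticity = (-23/841) · (29 / (23/29)) = -1

Interpretation: for a small percentage change in X, the percentage change in Y is approximately -1.00 times as large.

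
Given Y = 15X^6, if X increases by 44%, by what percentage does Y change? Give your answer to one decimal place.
791.6%

For Y = 15X^6:
If X → X(1 + 0.44)
Then Y → Y · (1 + 0.44)^6
     ≈ Y · 8.9161

Percentage change = ((1 + 0.44)^6 − 1) × 100% ≈ 791.6%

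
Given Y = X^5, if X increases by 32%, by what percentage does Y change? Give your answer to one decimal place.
300.7%

For Y = X^5:
If X → X(1 + 0.32)
Then Y → Y · (1 + 0.32)^5
     ≈ Y · 4.0075

Percentage change = ((1 + 0.32)^5 − 1) × 100% ≈ 300.7%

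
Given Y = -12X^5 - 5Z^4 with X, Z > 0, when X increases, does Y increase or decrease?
Y decreases

Taking the partial derivative:
∂Y/∂X = -60X^4

∂Y/∂X = -60X^4 < 0 (assuming positive values)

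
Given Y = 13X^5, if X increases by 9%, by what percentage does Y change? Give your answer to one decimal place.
53.9%

For Y = 13X^5:
If X → X(1 + 0.09)
Then Y → Y · (1 + 0.09)^5
     ≈ Y · 1.5386

Percentage change = ((1 + 0.09)^5 − 1) × 100% ≈ 53.9%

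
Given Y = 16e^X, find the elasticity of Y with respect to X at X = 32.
Elasticity = 32

Elasticity = (dY/dX) · (X/Y)

dY/dX = 16·e^X
At X = 32: dY/dX = 16·e^32, Y = 16·e^32

Elasticity = (16·e^32) · (32 / (16·e^32)) = 32

Interpretation: for a small percentage change in X, the percentage change in Y is approximately 32.00 times as large.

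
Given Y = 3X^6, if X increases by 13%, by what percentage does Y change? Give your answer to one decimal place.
108.2%

For Y = 3X^6:
If X → X(1 + 0.13)
Then Y → Y · (1 + 0.13)^6
     ≈ Y · 2.0820

Percentage change = ((1 + 0.13)^6 − 1) × 100% ≈ 108.2%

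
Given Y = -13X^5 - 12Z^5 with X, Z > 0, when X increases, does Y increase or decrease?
Y decreases

Taking the partial derivative:
∂Y/∂X = -65X^4

∂Y/∂X = -65X^4 < 0 (assuming positive values)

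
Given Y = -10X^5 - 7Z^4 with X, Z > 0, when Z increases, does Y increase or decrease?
Y decreases

Taking the partial derivative:
∂Y/∂Z = -28Z^3

∂Y/∂Z = -28Z^3 < 0 (assuming positive values)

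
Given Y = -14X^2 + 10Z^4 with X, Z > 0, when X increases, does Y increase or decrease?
Y decreases

Taking the partial derivative:
∂Y/∂X = -28X

∂Y/∂X = -28X < 0 (assuming positive values)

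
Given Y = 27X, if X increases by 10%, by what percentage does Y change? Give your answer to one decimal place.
10.0%

For Y = 27X:
If X → X(1 + 0.1)
Then Y → Y · (1 + 0.1)^1
     = Y · 1.1000

Percentage change = ((1 + 0.1)^1 − 1) × 100% = 10.0%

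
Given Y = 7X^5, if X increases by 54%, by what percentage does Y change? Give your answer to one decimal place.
766.2%

For Y = 7X^5:
If X → X(1 + 0.54)
Then Y → Y · (1 + 0.54)^5
     ≈ Y · 8.6617

Percentage change = ((1 + 0.54)^5 − 1) × 100% ≈ 766.2%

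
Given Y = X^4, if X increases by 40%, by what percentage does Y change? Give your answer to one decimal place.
284.2%

For Y = X^4:
If X → X(1 + 0.4)
Then Y → Y · (1 + 0.4)^4
     = Y · 3.8416

Percentage change = ((1 + 0.4)^4 − 1) × 100% ≈ 284.2%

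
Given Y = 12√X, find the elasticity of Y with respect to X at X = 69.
Elasticity = 1/2

Elasticity = (dY/dX) · (X/Y)

dY/dX = 6/√X
At X = 69: dY/dX = 2·√69/23, Y = 12·√69

Elasticity = (2·√69/23) · (69 / (12·√69)) = 1/2

Interpretation: for a small percentage change in X, the percentage change in Y is approximately 0.50 times as large.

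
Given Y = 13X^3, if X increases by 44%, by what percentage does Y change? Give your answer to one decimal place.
198.6%

For Y = 13X^3:
If X → X(1 + 0.44)
Then Y → Y · (1 + 0.44)^3
     ≈ Y · 2.9860

Percentage change = ((1 + 0.44)^3 − 1) × 100% ≈ 198.6%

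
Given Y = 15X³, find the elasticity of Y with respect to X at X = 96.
Elasticity = 3

Elasticity = (dY/dX) · (X/Y)

dY/dX = 45·X²
At X = 96: dY/dX = 414720, Y = 13271040

Elasticity = 414720 · (96 / 13271040) = 3

Interpretation: for a small percentage change in X, the percentage change in Y is approximately 3.00 times as large.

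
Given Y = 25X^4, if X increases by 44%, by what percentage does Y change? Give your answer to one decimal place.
330.0%

For Y = 25X^4:
If X → X(1 + 0.44)
Then Y → Y · (1 + 0.44)^4
     ≈ Y · 4.2998

Percentage change = ((1 + 0.44)^4 − 1) × 100% ≈ 330.0%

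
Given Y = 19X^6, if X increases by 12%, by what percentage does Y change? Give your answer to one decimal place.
97.4%

For Y = 19X^6:
If X → X(1 + 0.12)
Then Y → Y · (1 + 0.12)^6
     ≈ Y · 1.9738

Percentage change = ((1 + 0.12)^6 − 1) × 100% ≈ 97.4%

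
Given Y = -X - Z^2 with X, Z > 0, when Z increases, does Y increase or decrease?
Y decreases

Taking the partial derivative:
∂Y/∂Z = -2Z

∂Y/∂Z = -2Z < 0 (assuming positive values)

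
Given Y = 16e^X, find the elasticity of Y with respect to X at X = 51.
Elasticity = 51

Elasticity = (dY/dX) · (X/Y)

dY/dX = 16·e^X
At X = 51: dY/dX = 16·e^51, Y = 16·e^51

Elasticity = (16·e^51) · (51 / (16·e^51)) = 51

Interpretation: for a small percentage change in X, the percentage change in Y is approximately 51.00 times as large.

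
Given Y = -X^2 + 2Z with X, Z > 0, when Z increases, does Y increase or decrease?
Y increases

Taking the partial derivative:
∂Y/∂Z = 2

∂Y/∂Z = 2 > 0 (assuming positive values)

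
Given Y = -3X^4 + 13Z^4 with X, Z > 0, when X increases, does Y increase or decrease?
Y decreases

Taking the partial derivative:
∂Y/∂X = -12X^3

∂Y/∂X = -12X^3 < 0 (assuming positive values)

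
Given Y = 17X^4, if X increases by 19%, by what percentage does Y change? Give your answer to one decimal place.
100.5%

For Y = 17X^4:
If X → X(1 + 0.19)
Then Y → Y · (1 + 0.19)^4
     ≈ Y · 2.0053

Percentage change = ((1 + 0.19)^4 − 1) × 100% ≈ 100.5%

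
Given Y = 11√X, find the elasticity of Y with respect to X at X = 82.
Elasticity = 1/2

Elasticity = (dY/dX) · (X/Y)

dY/dX = 11/(2·√X)
At X = 82: dY/dX = 11·√82/164, Y = 11·√82

Elasticity = (11·√82/164) · (82 / (11·√82)) = 1/2

Interpretation: for a small percentage change in X, the percentage change in Y is approximately 0.50 times as large.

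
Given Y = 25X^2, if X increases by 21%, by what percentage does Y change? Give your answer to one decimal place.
46.4%

For Y = 25X^2:
If X → X(1 + 0.21)
Then Y → Y · (1 + 0.21)^2
     = Y · 1.4641

Percentage change = ((1 + 0.21)^2 − 1) × 100% ≈ 46.4%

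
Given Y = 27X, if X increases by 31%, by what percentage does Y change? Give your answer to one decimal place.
31.0%

For Y = 27X:
If X → X(1 + 0.31)
Then Y → Y · (1 + 0.31)^1
     = Y · 1.3100

Percentage change = ((1 + 0.31)^1 − 1) × 100% = 31.0%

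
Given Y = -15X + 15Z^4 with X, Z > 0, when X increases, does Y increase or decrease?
Y decreases

Taking the partial derivative:
∂Y/∂X = -15

∂Y/∂X = -15 < 0 (assuming positive values)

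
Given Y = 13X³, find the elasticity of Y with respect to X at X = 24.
Elasticity = 3

Elasticity = (dY/dX) · (X/Y)

dY/dX = 39·X²
At X = 24: dY/dX = 22464, Y = 179712

Elasticity = 22464 · (24 / 179712) = 3

Interpretation: for a small percentage change in X, the percentage change in Y is approximately 3.00 times as large.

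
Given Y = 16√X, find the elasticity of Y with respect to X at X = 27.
Elasticity = 1/2

Elasticity = (dY/dX) · (X/Y)

dY/dX = 8/√X
At X = 27: dY/dX = 8·√3/9, Y = 48·√3

Elasticity = (8·√3/9) · (27 / (48·√3)) = 1/2

Interpretation: for a small percentage change in X, the percentage change in Y is approximately 0.50 times as large.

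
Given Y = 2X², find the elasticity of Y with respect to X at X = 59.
Elasticity = 2

Elasticity = (dY/dX) · (X/Y)

dY/dX = 4·X
At X = 59: dY/dX = 236, Y = 6962

Elasticity = 236 · (59 / 6962) = 2

Interpretation: for a small percentage change in X, the percentage change in Y is approximately 2.00 times as large.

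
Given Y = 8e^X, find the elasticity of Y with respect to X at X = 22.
Elasticity = 22

Elasticity = (dY/dX) · (X/Y)

dY/dX = 8·e^X
At X = 22: dY/dX = 8·e^22, Y = 8·e^22

Elasticity = (8·e^22) · (22 / (8·e^22)) = 22

Interpretation: for a small percentage change in X, the percentage change in Y is approximately 22.00 times as large.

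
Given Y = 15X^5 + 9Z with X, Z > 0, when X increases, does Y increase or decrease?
Y increases

Taking the partial derivative:
∂Y/∂X = 75X^4

∂Y/∂X = 75X^4 > 0 (assuming positive values)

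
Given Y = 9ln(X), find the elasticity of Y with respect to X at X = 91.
Elasticity = 1/ln(91) ≈ 0.2217

Elasticity = (dY/dX) · (X/Y)

dY/dX = 9/X
At X = 91: dY/dX = 9/91, Y = 9·ln(91)

Elasticity = (9/91) · (91 / (9·ln(91))) = 1/ln(91) ≈ 0.2217

Interpretation: for a small percentage change in X, the percentage change in Y is approximately 0.22 times as large.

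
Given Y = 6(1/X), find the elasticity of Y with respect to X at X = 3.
Elasticity = -1

Elasticity = (dY/dX) · (X/Y)

dY/dX = -6/X²
At X = 3: dY/dX = -2/3, Y = 2

Elasticity = (-2/3) · (3 / 2) = -1

Interpretation: for a small percentage change in X, the percentage change in Y is approximately -1.00 times as large.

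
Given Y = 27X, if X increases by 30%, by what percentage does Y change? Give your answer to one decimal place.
30.0%

For Y = 27X:
If X → X(1 + 0.3)
Then Y → Y · (1 + 0.3)^1
     = Y · 1.3000

Percentage change = ((1 + 0.3)^1 − 1) × 100% = 30.0%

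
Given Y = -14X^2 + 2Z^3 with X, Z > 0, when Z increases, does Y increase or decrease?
Y increases

Taking the partial derivative:
∂Y/∂Z = 6Z^2

∂Y/∂Z = 6Z^2 > 0 (assuming positive values)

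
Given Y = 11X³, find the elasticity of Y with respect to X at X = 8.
Elasticity = 3

Elasticity = (dY/dX) · (X/Y)

dY/dX = 33·X²
At X = 8: dY/dX = 2112, Y = 5632

Elasticity = 2112 · (8 / 5632) = 3

Interpretation: for a small percentage change in X, the percentage change in Y is approximately 3.00 times as large.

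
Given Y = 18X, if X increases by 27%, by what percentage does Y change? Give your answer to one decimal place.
27.0%

For Y = 18X:
If X → X(1 + 0.27)
Then Y → Y · (1 + 0.27)^1
     = Y · 1.2700

Percentage change = ((1 + 0.27)^1 − 1) × 100% = 27.0%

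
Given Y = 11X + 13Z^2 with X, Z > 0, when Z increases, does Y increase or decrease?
Y increases

Taking the partial derivative:
∂Y/∂Z = 26Z

∂Y/∂Z = 26Z > 0 (assuming positive values)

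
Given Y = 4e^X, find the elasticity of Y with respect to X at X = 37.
Elasticity = 37

Elasticity = (dY/dX) · (X/Y)

dY/dX = 4·e^X
At X = 37: dY/dX = 4·e^37, Y = 4·e^37

Elasticity = (4·e^37) · (37 / (4·e^37)) = 37

Interpretation: for a small percentage change in X, the percentage change in Y is approximately 37.00 times as large.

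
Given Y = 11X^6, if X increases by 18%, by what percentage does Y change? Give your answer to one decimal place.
170.0%

For Y = 11X^6:
If X → X(1 + 0.18)
Then Y → Y · (1 + 0.18)^6
     ≈ Y · 2.6996

Percentage change = ((1 + 0.18)^6 − 1) × 100% ≈ 170.0%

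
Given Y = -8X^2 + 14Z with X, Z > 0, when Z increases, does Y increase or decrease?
Y increases

Taking the partial derivative:
∂Y/∂Z = 14

∂Y/∂Z = 14 > 0 (assuming positive values)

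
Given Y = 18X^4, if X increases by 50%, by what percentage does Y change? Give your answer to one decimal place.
406.3%

For Y = 18X^4:
If X → X(1 + 0.5)
Then Y → Y · (1 + 0.5)^4
     = Y · 5.0625

Percentage change = ((1 + 0.5)^4 − 1) × 100% ≈ 406.3%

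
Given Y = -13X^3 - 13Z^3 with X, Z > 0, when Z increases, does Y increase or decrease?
Y decreases

Taking the partial derivative:
∂Y/∂Z = -39Z^2

∂Y/∂Z = -39Z^2 < 0 (assuming positive values)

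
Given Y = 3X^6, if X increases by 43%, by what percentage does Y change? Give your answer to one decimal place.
755.1%

For Y = 3X^6:
If X → X(1 + 0.43)
Then Y → Y · (1 + 0.43)^6
     ≈ Y · 8.5510

Percentage change = ((1 + 0.43)^6 − 1) × 100% ≈ 755.1%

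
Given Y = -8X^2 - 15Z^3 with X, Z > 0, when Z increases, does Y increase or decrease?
Y decreases

Taking the partial derivative:
∂Y/∂Z = -45Z^2

∂Y/∂Z = -45Z^2 < 0 (assuming positive values)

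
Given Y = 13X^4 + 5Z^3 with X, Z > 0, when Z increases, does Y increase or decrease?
Y increases

Taking the partial derivative:
∂Y/∂Z = 15Z^2

∂Y/∂Z = 15Z^2 > 0 (assuming positive values)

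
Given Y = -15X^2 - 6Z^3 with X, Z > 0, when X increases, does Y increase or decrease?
Y decreases

Taking the partial derivative:
∂Y/∂X = -30X

∂Y/∂X = -30X < 0 (assuming positive values)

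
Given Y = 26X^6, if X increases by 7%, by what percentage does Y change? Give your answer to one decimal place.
50.1%

For Y = 26X^6:
If X → X(1 + 0.07)
Then Y → Y · (1 + 0.07)^6
     ≈ Y · 1.5007

Percentage change = ((1 + 0.07)^6 − 1) × 100% ≈ 50.1%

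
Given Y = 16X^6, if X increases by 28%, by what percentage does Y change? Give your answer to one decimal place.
339.8%

For Y = 16X^6:
If X → X(1 + 0.28)
Then Y → Y · (1 + 0.28)^6
     ≈ Y · 4.3980

Percentage change = ((1 + 0.28)^6 − 1) × 100% ≈ 339.8%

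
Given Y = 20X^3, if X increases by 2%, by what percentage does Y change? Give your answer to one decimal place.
6.1%

For Y = 20X^3:
If X → X(1 + 0.02)
Then Y → Y · (1 + 0.02)^3
     ≈ Y · 1.0612

Percentage change = ((1 + 0.02)^3 − 1) × 100% ≈ 6.1%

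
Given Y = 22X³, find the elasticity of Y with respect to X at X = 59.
Elasticity = 3

Elasticity = (dY/dX) · (X/Y)

dY/dX = 66·X²
At X = 59: dY/dX = 229746, Y = 4518338

Elasticity = 229746 · (59 / 4518338) = 3

Interpretation: for a small percentage change in X, the percentage change in Y is approximately 3.00 times as large.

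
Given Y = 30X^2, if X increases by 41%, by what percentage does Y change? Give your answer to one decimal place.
98.8%

For Y = 30X^2:
If X → X(1 + 0.41)
Then Y → Y · (1 + 0.41)^2
     = Y · 1.9881

Percentage change = ((1 + 0.41)^2 − 1) × 100% ≈ 98.8%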